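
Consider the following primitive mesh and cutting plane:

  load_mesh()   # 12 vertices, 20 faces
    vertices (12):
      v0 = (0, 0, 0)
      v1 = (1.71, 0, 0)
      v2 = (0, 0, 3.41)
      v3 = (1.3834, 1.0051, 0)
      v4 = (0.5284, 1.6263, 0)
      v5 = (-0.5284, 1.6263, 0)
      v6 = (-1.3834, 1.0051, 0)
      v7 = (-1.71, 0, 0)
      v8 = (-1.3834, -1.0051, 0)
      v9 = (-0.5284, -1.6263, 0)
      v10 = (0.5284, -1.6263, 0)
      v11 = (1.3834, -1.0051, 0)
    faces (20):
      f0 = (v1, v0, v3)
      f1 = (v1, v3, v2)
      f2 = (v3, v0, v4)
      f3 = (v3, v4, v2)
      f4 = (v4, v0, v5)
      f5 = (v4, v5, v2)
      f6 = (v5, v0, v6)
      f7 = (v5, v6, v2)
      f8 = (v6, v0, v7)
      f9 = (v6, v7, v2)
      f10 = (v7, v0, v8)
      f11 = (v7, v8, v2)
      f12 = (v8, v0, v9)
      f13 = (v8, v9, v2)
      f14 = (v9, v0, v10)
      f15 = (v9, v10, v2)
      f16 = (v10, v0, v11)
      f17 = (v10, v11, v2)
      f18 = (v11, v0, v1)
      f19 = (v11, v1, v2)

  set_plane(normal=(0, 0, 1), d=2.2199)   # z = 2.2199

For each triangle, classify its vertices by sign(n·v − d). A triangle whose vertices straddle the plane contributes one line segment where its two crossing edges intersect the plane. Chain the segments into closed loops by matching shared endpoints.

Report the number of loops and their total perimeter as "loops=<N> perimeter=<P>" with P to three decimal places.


loops=1 perimeter=3.688

Straddling triangles (10 of 20):
  (v1,v3,v2) [--+] → (0.482811, 0.350783, 2.2199)–(0.596795, 0, 2.2199)  len=0.3688
  (v3,v4,v2) [--+] → (0.184413, 0.567583, 2.2199)–(0.482811, 0.350783, 2.2199)  len=0.3688
  (v4,v5,v2) [--+] → (-0.184413, 0.567583, 2.2199)–(0.184413, 0.567583, 2.2199)  len=0.3688
  (v5,v6,v2) [--+] → (-0.482811, 0.350783, 2.2199)–(-0.184413, 0.567583, 2.2199)  len=0.3688
  (v6,v7,v2) [--+] → (-0.596795, 0, 2.2199)–(-0.482811, 0.350783, 2.2199)  len=0.3688
  (v7,v8,v2) [--+] → (-0.482811, -0.350783, 2.2199)–(-0.596795, 0, 2.2199)  len=0.3688
  (v8,v9,v2) [--+] → (-0.184413, -0.567583, 2.2199)–(-0.482811, -0.350783, 2.2199)  len=0.3688
  (v9,v10,v2) [--+] → (0.184413, -0.567583, 2.2199)–(-0.184413, -0.567583, 2.2199)  len=0.3688
  (v10,v11,v2) [--+] → (0.482811, -0.350783, 2.2199)–(0.184413, -0.567583, 2.2199)  len=0.3688
  (v11,v1,v2) [--+] → (0.596795, 0, 2.2199)–(0.482811, -0.350783, 2.2199)  len=0.3688

Chained into 1 loop(s):
  loop 1: 10 segments, perimeter = 3.6884
Total perimeter = 3.688


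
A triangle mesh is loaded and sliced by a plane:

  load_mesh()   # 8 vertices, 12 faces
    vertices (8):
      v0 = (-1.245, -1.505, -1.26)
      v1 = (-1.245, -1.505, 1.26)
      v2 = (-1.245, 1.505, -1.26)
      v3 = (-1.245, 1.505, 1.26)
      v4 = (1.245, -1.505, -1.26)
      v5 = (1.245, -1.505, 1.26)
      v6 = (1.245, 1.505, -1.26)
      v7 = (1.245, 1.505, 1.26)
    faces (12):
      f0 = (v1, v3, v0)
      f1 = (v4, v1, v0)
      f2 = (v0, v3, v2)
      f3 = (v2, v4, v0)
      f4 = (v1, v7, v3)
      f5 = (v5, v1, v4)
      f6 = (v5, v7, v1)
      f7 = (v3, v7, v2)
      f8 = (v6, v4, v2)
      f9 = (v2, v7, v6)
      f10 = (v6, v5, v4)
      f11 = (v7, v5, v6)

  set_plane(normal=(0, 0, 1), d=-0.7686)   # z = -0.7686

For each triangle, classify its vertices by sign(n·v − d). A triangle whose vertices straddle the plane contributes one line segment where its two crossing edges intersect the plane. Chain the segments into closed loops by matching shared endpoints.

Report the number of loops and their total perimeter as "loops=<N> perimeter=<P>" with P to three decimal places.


Straddling triangles (8 of 12):
  (v1,v3,v0) [++-] → (-1.245, -0.91805, -0.7686)–(-1.245, -1.505, -0.7686)  len=0.5870
  (v4,v1,v0) [-+-] → (0.75945, -1.505, -0.7686)–(-1.245, -1.505, -0.7686)  len=2.0045
  (v0,v3,v2) [-+-] → (-1.245, -0.91805, -0.7686)–(-1.245, 1.505, -0.7686)  len=2.4230
  (v5,v1,v4) [++-] → (0.75945, -1.505, -0.7686)–(1.245, -1.505, -0.7686)  len=0.4856
  (v3,v7,v2) [++-] → (-0.75945, 1.505, -0.7686)–(-1.245, 1.505, -0.7686)  len=0.4856
  (v2,v7,v6) [-+-] → (-0.75945, 1.505, -0.7686)–(1.245, 1.505, -0.7686)  len=2.0045
  (v6,v5,v4) [-+-] → (1.245, 0.91805, -0.7686)–(1.245, -1.505, -0.7686)  len=2.4230
  (v7,v5,v6) [++-] → (1.245, 0.91805, -0.7686)–(1.245, 1.505, -0.7686)  len=0.5870

Chained into 1 loop(s):
  loop 1: 8 segments, perimeter = 11.0000
Total perimeter = 11.000

loops=1 perimeter=11.000


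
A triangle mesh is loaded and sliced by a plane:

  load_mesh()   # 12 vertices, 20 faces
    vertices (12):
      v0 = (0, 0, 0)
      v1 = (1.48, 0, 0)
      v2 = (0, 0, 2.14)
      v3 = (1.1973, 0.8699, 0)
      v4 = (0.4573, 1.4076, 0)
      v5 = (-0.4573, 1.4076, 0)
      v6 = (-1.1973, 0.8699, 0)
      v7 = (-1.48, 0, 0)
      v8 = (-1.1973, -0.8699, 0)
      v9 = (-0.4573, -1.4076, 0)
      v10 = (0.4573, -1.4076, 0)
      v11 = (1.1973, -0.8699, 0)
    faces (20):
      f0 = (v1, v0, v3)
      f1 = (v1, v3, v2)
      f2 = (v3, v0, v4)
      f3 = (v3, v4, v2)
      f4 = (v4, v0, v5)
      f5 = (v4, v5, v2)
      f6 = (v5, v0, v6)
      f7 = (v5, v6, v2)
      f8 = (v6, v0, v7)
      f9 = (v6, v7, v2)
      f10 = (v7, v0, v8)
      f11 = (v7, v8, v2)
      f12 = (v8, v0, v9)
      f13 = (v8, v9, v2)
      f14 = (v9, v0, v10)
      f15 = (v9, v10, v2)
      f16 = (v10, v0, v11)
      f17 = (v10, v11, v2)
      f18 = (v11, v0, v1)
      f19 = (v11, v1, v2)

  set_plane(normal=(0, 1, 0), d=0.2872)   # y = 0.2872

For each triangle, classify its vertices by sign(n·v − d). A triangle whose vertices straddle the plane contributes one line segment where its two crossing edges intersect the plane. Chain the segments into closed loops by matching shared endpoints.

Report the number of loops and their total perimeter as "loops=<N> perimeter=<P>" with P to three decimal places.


Straddling triangles (10 of 20):
  (v1,v0,v3) [--+] → (0.395292, 0.2872, 0)–(1.38667, 0.2872, 0)  len=0.9914
  (v1,v3,v2) [-+-] → (1.38667, 0.2872, 0)–(0.395292, 0.2872, 1.43347)  len=1.7429
  (v3,v0,v4) [+-+] → (0.395292, 0.2872, 0)–(0.0933053, 0.2872, 0)  len=0.3020
  (v3,v4,v2) [++-] → (0.0933053, 0.2872, 1.70336)–(0.395292, 0.2872, 1.43347)  len=0.4050
  (v4,v0,v5) [+-+] → (0.0933053, 0.2872, 0)–(-0.0933053, 0.2872, 0)  len=0.1866
  (v4,v5,v2) [++-] → (-0.0933053, 0.2872, 1.70336)–(0.0933053, 0.2872, 1.70336)  len=0.1866
  (v5,v0,v6) [+-+] → (-0.0933053, 0.2872, 0)–(-0.395292, 0.2872, 0)  len=0.3020
  (v5,v6,v2) [++-] → (-0.395292, 0.2872, 1.43347)–(-0.0933053, 0.2872, 1.70336)  len=0.4050
  (v6,v0,v7) [+--] → (-0.395292, 0.2872, 0)–(-1.38667, 0.2872, 0)  len=0.9914
  (v6,v7,v2) [+--] → (-1.38667, 0.2872, 0)–(-0.395292, 0.2872, 1.43347)  len=1.7429

Chained into 1 loop(s):
  loop 1: 10 segments, perimeter = 7.2558
Total perimeter = 7.256

loops=1 perimeter=7.256


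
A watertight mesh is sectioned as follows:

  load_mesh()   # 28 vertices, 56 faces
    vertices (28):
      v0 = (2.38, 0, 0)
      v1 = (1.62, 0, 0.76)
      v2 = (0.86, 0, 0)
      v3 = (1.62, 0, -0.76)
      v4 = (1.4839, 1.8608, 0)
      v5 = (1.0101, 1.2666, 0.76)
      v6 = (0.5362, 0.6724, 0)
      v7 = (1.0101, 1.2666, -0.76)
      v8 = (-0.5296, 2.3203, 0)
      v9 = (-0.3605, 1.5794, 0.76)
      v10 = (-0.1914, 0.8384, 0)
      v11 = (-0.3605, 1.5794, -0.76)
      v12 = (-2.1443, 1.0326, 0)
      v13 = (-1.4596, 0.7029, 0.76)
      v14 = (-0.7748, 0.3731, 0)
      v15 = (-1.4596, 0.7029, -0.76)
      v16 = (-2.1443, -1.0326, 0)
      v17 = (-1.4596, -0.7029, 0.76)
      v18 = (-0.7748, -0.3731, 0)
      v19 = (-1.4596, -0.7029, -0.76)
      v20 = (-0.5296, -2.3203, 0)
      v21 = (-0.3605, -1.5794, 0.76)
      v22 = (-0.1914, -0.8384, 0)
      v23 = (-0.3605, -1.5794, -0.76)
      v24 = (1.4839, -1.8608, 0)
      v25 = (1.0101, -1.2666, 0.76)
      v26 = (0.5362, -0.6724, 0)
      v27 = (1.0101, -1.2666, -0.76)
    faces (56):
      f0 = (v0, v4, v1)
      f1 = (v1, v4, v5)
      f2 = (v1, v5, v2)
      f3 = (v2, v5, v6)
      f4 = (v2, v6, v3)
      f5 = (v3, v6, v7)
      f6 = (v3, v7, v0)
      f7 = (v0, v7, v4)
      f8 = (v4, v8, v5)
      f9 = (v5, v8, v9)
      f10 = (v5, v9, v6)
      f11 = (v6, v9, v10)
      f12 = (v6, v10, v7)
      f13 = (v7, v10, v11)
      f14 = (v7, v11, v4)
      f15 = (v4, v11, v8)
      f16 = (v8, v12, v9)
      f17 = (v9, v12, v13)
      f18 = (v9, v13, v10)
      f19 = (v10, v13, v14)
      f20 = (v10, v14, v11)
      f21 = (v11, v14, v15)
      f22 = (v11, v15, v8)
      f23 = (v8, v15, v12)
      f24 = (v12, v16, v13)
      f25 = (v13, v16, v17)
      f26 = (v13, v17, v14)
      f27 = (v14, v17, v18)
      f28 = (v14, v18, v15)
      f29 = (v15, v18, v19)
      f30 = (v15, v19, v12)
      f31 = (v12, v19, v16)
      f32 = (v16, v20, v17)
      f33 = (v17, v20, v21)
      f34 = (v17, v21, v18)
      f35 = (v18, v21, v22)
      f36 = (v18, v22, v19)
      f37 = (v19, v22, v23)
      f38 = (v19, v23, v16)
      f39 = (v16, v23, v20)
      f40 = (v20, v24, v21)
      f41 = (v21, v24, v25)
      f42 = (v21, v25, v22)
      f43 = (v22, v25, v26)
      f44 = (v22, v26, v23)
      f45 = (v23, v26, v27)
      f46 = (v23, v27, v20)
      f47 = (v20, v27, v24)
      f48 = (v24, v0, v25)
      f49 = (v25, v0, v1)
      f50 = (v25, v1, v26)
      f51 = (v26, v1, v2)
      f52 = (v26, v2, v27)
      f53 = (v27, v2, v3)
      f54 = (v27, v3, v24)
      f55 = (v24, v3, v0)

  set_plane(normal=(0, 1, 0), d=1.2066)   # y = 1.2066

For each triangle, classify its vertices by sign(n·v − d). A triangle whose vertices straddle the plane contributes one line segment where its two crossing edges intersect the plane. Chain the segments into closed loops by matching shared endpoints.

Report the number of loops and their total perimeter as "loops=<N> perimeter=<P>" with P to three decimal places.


loops=1 perimeter=8.931

Straddling triangles (18 of 56):
  (v0,v4,v1) [-+-] → (1.79894, 1.2066, 0)–(1.53175, 1.2066, 0.267193)  len=0.3779
  (v1,v4,v5) [-++] → (1.53175, 1.2066, 0.267193)–(1.03899, 1.2066, 0.76)  len=0.6969
  (v1,v5,v2) [-+-] → (1.03899, 1.2066, 0.76)–(1.00299, 1.2066, 0.723998)  len=0.0509
  (v2,v5,v6) [-+-] → (1.00299, 1.2066, 0.723998)–(0.962247, 1.2066, 0.683258)  len=0.0576
  (v3,v6,v7) [--+] → (0.962247, 1.2066, -0.683258)–(1.03899, 1.2066, -0.76)  len=0.1085
  (v3,v7,v0) [-+-] → (1.03899, 1.2066, -0.76)–(1.07499, 1.2066, -0.723998)  len=0.0509
  (v0,v7,v4) [-++] → (1.07499, 1.2066, -0.723998)–(1.79894, 1.2066, 0)  len=1.0239
  (v5,v9,v6) [++-] → (0.00806644, 1.2066, 0.447621)–(0.962247, 1.2066, 0.683258)  len=0.9828
  (v6,v9,v10) [-+-] → (0.00806644, 1.2066, 0.447621)–(-0.275425, 1.2066, 0.377641)  len=0.2920
  (v6,v10,v7) [--+] → (0.841744, 1.2066, -0.653508)–(0.962247, 1.2066, -0.683258)  len=0.1241
  (v7,v10,v11) [+-+] → (0.841744, 1.2066, -0.653508)–(-0.275425, 1.2066, -0.377641)  len=1.1507
  (v8,v12,v9) [+-+] → (-1.92611, 1.2066, 0)–(-1.57667, 1.2066, 0.241843)  len=0.4250
  (v9,v12,v13) [+--] → (-1.57667, 1.2066, 0.241843)–(-0.827978, 1.2066, 0.76)  len=0.9105
  (v9,v13,v10) [+--] → (-0.827978, 1.2066, 0.76)–(-0.275425, 1.2066, 0.377641)  len=0.6719
  (v10,v14,v11) [--+] → (-0.488537, 1.2066, -0.525126)–(-0.275425, 1.2066, -0.377641)  len=0.2592
  (v11,v14,v15) [+--] → (-0.488537, 1.2066, -0.525126)–(-0.827978, 1.2066, -0.76)  len=0.4128
  (v11,v15,v8) [+-+] → (-0.827978, 1.2066, -0.76)–(-1.16997, 1.2066, -0.523316)  len=0.4159
  (v8,v15,v12) [+--] → (-1.16997, 1.2066, -0.523316)–(-1.92611, 1.2066, 0)  len=0.9196

Chained into 1 loop(s):
  loop 1: 18 segments, perimeter = 8.9311
Total perimeter = 8.931


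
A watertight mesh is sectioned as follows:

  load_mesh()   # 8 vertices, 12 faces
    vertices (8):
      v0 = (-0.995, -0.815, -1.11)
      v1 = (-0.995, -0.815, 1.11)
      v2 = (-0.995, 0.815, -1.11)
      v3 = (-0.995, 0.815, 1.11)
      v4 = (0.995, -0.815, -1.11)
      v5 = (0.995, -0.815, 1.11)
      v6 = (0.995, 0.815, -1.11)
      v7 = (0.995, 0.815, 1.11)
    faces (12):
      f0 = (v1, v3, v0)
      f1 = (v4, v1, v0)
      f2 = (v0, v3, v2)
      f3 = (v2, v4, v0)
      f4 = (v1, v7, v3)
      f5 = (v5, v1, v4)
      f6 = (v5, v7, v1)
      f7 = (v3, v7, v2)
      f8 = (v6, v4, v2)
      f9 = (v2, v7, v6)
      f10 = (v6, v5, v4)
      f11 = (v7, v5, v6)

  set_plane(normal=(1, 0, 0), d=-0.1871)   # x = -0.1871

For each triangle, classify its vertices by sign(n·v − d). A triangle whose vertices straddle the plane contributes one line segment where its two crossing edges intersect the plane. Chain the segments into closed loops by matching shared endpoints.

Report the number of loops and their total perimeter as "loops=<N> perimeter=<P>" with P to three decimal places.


loops=1 perimeter=7.700

Straddling triangles (8 of 12):
  (v4,v1,v0) [+--] → (-0.1871, -0.815, 0.208725)–(-0.1871, -0.815, -1.11)  len=1.3187
  (v2,v4,v0) [-+-] → (-0.1871, 0.153253, -1.11)–(-0.1871, -0.815, -1.11)  len=0.9683
  (v1,v7,v3) [-+-] → (-0.1871, -0.153253, 1.11)–(-0.1871, 0.815, 1.11)  len=0.9683
  (v5,v1,v4) [+-+] → (-0.1871, -0.815, 1.11)–(-0.1871, -0.815, 0.208725)  len=0.9013
  (v5,v7,v1) [++-] → (-0.1871, -0.153253, 1.11)–(-0.1871, -0.815, 1.11)  len=0.6617
  (v3,v7,v2) [-+-] → (-0.1871, 0.815, 1.11)–(-0.1871, 0.815, -0.208725)  len=1.3187
  (v6,v4,v2) [++-] → (-0.1871, 0.153253, -1.11)–(-0.1871, 0.815, -1.11)  len=0.6617
  (v2,v7,v6) [-++] → (-0.1871, 0.815, -0.208725)–(-0.1871, 0.815, -1.11)  len=0.9013

Chained into 1 loop(s):
  loop 1: 8 segments, perimeter = 7.7000
Total perimeter = 7.700


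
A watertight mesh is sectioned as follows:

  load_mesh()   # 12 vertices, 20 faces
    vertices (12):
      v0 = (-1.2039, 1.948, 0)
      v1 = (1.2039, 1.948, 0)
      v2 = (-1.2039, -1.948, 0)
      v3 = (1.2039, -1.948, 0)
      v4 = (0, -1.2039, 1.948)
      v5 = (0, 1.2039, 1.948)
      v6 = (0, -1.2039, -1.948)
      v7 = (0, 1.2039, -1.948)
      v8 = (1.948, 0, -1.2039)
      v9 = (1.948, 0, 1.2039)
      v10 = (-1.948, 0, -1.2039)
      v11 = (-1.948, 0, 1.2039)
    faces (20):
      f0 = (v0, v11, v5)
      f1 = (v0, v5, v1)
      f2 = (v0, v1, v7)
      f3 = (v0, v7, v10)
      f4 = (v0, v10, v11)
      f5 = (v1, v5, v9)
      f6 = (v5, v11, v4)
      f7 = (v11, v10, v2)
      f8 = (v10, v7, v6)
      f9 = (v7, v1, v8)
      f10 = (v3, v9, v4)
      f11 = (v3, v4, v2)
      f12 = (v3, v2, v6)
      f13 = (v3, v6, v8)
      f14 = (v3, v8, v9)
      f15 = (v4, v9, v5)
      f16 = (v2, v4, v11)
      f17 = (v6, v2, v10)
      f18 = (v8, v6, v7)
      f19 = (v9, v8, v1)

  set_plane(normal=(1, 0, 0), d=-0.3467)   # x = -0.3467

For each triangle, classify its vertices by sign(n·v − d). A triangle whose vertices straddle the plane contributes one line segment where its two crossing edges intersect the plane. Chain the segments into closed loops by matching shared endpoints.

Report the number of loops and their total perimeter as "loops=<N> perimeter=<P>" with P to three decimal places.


Straddling triangles (10 of 20):
  (v0,v11,v5) [--+] → (-0.3467, 0.989633, 1.81557)–(-0.3467, 1.41819, 1.38701)  len=0.6061
  (v0,v5,v1) [-++] → (-0.3467, 1.41819, 1.38701)–(-0.3467, 1.948, 0)  len=1.4848
  (v0,v1,v7) [-++] → (-0.3467, 1.948, 0)–(-0.3467, 1.41819, -1.38701)  len=1.4848
  (v0,v7,v10) [-+-] → (-0.3467, 1.41819, -1.38701)–(-0.3467, 0.989633, -1.81557)  len=0.6061
  (v5,v11,v4) [+-+] → (-0.3467, 0.989633, 1.81557)–(-0.3467, -0.989633, 1.81557)  len=1.9793
  (v10,v7,v6) [-++] → (-0.3467, 0.989633, -1.81557)–(-0.3467, -0.989633, -1.81557)  len=1.9793
  (v3,v4,v2) [++-] → (-0.3467, -1.41819, 1.38701)–(-0.3467, -1.948, 0)  len=1.4848
  (v3,v2,v6) [+-+] → (-0.3467, -1.948, 0)–(-0.3467, -1.41819, -1.38701)  len=1.4848
  (v2,v4,v11) [-+-] → (-0.3467, -1.41819, 1.38701)–(-0.3467, -0.989633, 1.81557)  len=0.6061
  (v6,v2,v10) [+--] → (-0.3467, -1.41819, -1.38701)–(-0.3467, -0.989633, -1.81557)  len=0.6061

Chained into 1 loop(s):
  loop 1: 10 segments, perimeter = 12.3218
Total perimeter = 12.322

loops=1 perimeter=12.322


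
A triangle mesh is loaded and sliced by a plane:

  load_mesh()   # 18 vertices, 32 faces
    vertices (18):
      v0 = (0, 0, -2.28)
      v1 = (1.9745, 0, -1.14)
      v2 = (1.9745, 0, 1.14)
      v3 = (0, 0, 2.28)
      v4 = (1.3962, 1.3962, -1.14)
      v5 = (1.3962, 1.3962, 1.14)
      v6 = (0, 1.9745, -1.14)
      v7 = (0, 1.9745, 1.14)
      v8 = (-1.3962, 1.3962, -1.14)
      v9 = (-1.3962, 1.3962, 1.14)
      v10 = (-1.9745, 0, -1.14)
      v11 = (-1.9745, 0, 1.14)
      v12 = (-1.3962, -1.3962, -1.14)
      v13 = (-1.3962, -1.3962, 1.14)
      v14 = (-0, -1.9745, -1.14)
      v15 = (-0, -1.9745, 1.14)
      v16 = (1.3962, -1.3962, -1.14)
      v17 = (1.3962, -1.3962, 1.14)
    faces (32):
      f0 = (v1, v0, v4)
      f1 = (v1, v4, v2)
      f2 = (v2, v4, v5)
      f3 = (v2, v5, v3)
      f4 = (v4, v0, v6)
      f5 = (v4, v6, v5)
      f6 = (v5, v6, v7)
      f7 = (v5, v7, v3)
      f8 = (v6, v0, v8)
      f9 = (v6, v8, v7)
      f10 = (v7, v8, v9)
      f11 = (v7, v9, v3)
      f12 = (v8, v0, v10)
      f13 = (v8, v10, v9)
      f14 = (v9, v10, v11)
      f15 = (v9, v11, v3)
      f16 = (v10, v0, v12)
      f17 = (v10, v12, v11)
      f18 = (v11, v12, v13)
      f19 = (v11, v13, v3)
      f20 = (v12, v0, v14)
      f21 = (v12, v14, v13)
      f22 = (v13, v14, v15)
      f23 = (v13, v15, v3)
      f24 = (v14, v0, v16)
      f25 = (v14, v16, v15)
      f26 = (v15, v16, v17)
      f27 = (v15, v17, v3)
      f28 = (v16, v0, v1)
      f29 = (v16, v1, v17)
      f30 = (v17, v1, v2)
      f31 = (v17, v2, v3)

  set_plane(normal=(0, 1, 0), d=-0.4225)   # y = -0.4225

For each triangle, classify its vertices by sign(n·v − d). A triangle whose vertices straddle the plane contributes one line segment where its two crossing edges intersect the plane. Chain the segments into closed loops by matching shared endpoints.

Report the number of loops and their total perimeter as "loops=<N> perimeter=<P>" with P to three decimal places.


Straddling triangles (12 of 32):
  (v10,v0,v12) [++-] → (-0.4225, -0.4225, -1.93503)–(-1.7995, -0.4225, -1.14)  len=1.5900
  (v10,v12,v11) [+-+] → (-1.7995, -0.4225, -1.14)–(-1.7995, -0.4225, 0.450056)  len=1.5901
  (v11,v12,v13) [+--] → (-1.7995, -0.4225, 0.450056)–(-1.7995, -0.4225, 1.14)  len=0.6899
  (v11,v13,v3) [+-+] → (-1.7995, -0.4225, 1.14)–(-0.4225, -0.4225, 1.93503)  len=1.5900
  (v12,v0,v14) [-+-] → (-0.4225, -0.4225, -1.93503)–(0, -0.4225, -2.03606)  len=0.4344
  (v13,v15,v3) [--+] → (0, -0.4225, 2.03606)–(-0.4225, -0.4225, 1.93503)  len=0.4344
  (v14,v0,v16) [-+-] → (0, -0.4225, -2.03606)–(0.4225, -0.4225, -1.93503)  len=0.4344
  (v15,v17,v3) [--+] → (0.4225, -0.4225, 1.93503)–(0, -0.4225, 2.03606)  len=0.4344
  (v16,v0,v1) [-++] → (0.4225, -0.4225, -1.93503)–(1.7995, -0.4225, -1.14)  len=1.5900
  (v16,v1,v17) [-+-] → (1.7995, -0.4225, -1.14)–(1.7995, -0.4225, -0.450056)  len=0.6899
  (v17,v1,v2) [-++] → (1.7995, -0.4225, -0.450056)–(1.7995, -0.4225, 1.14)  len=1.5901
  (v17,v2,v3) [-++] → (1.7995, -0.4225, 1.14)–(0.4225, -0.4225, 1.93503)  len=1.5900

Chained into 1 loop(s):
  loop 1: 12 segments, perimeter = 12.6578
Total perimeter = 12.658

loops=1 perimeter=12.658


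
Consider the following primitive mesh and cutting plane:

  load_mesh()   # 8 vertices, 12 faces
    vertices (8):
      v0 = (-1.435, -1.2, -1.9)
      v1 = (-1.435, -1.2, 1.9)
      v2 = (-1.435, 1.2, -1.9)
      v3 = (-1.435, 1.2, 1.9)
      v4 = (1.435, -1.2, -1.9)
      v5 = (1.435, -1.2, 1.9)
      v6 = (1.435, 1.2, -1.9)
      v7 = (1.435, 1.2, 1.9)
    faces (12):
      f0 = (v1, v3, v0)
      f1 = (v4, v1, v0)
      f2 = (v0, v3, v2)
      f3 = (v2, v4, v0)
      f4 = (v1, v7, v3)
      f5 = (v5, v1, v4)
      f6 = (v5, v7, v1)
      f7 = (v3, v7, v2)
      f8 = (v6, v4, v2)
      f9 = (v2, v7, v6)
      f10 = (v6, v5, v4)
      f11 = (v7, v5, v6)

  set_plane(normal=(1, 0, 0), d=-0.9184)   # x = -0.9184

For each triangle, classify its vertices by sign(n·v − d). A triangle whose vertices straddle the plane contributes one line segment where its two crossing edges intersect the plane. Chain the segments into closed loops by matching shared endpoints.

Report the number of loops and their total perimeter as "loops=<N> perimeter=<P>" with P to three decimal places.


loops=1 perimeter=12.400

Straddling triangles (8 of 12):
  (v4,v1,v0) [+--] → (-0.9184, -1.2, 1.216)–(-0.9184, -1.2, -1.9)  len=3.1160
  (v2,v4,v0) [-+-] → (-0.9184, 0.768, -1.9)–(-0.9184, -1.2, -1.9)  len=1.9680
  (v1,v7,v3) [-+-] → (-0.9184, -0.768, 1.9)–(-0.9184, 1.2, 1.9)  len=1.9680
  (v5,v1,v4) [+-+] → (-0.9184, -1.2, 1.9)–(-0.9184, -1.2, 1.216)  len=0.6840
  (v5,v7,v1) [++-] → (-0.9184, -0.768, 1.9)–(-0.9184, -1.2, 1.9)  len=0.4320
  (v3,v7,v2) [-+-] → (-0.9184, 1.2, 1.9)–(-0.9184, 1.2, -1.216)  len=3.1160
  (v6,v4,v2) [++-] → (-0.9184, 0.768, -1.9)–(-0.9184, 1.2, -1.9)  len=0.4320
  (v2,v7,v6) [-++] → (-0.9184, 1.2, -1.216)–(-0.9184, 1.2, -1.9)  len=0.6840

Chained into 1 loop(s):
  loop 1: 8 segments, perimeter = 12.4000
Total perimeter = 12.400


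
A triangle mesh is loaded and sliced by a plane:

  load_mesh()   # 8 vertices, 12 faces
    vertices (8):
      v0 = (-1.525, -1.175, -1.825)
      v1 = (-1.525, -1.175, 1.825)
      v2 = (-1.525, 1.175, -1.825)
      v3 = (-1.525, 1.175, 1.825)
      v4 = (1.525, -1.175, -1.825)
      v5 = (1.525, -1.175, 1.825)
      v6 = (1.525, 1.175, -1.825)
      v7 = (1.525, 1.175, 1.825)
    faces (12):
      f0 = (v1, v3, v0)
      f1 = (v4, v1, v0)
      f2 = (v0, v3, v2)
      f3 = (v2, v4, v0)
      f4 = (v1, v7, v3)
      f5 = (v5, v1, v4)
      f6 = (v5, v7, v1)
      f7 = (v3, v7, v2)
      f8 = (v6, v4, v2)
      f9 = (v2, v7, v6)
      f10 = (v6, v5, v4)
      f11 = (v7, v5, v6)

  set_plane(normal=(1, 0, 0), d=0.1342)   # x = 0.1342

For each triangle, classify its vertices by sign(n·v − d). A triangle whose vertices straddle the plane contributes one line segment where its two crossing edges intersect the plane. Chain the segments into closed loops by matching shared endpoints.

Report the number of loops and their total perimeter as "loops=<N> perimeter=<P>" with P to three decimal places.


loops=1 perimeter=12.000

Straddling triangles (8 of 12):
  (v4,v1,v0) [+--] → (0.1342, -1.175, -0.1606)–(0.1342, -1.175, -1.825)  len=1.6644
  (v2,v4,v0) [-+-] → (0.1342, -0.1034, -1.825)–(0.1342, -1.175, -1.825)  len=1.0716
  (v1,v7,v3) [-+-] → (0.1342, 0.1034, 1.825)–(0.1342, 1.175, 1.825)  len=1.0716
  (v5,v1,v4) [+-+] → (0.1342, -1.175, 1.825)–(0.1342, -1.175, -0.1606)  len=1.9856
  (v5,v7,v1) [++-] → (0.1342, 0.1034, 1.825)–(0.1342, -1.175, 1.825)  len=1.2784
  (v3,v7,v2) [-+-] → (0.1342, 1.175, 1.825)–(0.1342, 1.175, 0.1606)  len=1.6644
  (v6,v4,v2) [++-] → (0.1342, -0.1034, -1.825)–(0.1342, 1.175, -1.825)  len=1.2784
  (v2,v7,v6) [-++] → (0.1342, 1.175, 0.1606)–(0.1342, 1.175, -1.825)  len=1.9856

Chained into 1 loop(s):
  loop 1: 8 segments, perimeter = 12.0000
Total perimeter = 12.000


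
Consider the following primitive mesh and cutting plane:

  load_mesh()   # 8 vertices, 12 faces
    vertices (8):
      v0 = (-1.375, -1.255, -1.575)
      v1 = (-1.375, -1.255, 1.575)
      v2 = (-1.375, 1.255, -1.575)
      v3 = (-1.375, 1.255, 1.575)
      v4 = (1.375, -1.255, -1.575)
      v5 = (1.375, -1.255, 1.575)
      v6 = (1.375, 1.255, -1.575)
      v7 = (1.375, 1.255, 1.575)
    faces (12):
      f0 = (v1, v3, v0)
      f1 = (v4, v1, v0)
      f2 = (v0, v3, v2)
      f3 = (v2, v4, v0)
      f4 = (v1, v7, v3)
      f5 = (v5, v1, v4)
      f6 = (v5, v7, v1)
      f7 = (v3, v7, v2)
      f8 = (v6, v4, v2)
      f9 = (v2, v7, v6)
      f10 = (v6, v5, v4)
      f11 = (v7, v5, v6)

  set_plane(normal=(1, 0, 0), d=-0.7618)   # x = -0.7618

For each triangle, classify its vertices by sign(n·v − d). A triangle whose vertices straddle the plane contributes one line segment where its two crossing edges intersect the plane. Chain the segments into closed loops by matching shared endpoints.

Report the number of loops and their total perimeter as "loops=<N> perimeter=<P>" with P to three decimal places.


Straddling triangles (8 of 12):
  (v4,v1,v0) [+--] → (-0.7618, -1.255, 0.872607)–(-0.7618, -1.255, -1.575)  len=2.4476
  (v2,v4,v0) [-+-] → (-0.7618, 0.695316, -1.575)–(-0.7618, -1.255, -1.575)  len=1.9503
  (v1,v7,v3) [-+-] → (-0.7618, -0.695316, 1.575)–(-0.7618, 1.255, 1.575)  len=1.9503
  (v5,v1,v4) [+-+] → (-0.7618, -1.255, 1.575)–(-0.7618, -1.255, 0.872607)  len=0.7024
  (v5,v7,v1) [++-] → (-0.7618, -0.695316, 1.575)–(-0.7618, -1.255, 1.575)  len=0.5597
  (v3,v7,v2) [-+-] → (-0.7618, 1.255, 1.575)–(-0.7618, 1.255, -0.872607)  len=2.4476
  (v6,v4,v2) [++-] → (-0.7618, 0.695316, -1.575)–(-0.7618, 1.255, -1.575)  len=0.5597
  (v2,v7,v6) [-++] → (-0.7618, 1.255, -0.872607)–(-0.7618, 1.255, -1.575)  len=0.7024

Chained into 1 loop(s):
  loop 1: 8 segments, perimeter = 11.3200
Total perimeter = 11.320

loops=1 perimeter=11.320


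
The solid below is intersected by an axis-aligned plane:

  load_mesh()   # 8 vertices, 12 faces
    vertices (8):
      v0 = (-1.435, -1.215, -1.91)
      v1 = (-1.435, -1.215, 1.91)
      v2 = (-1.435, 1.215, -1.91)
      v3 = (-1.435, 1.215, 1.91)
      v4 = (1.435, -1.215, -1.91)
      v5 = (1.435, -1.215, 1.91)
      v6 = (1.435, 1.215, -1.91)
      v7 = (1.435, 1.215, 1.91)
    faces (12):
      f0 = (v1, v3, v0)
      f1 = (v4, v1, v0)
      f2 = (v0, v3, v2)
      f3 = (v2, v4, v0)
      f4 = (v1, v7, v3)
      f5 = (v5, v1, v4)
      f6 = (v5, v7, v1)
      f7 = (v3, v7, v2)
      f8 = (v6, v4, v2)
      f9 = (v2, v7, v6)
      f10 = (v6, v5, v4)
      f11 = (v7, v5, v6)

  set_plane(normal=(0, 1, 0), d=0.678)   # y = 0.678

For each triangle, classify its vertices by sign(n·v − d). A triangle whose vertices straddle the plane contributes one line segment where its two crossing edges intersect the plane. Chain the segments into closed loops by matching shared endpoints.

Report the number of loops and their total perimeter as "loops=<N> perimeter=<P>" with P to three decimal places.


Straddling triangles (8 of 12):
  (v1,v3,v0) [-+-] → (-1.435, 0.678, 1.91)–(-1.435, 0.678, 1.06583)  len=0.8442
  (v0,v3,v2) [-++] → (-1.435, 0.678, 1.06583)–(-1.435, 0.678, -1.91)  len=2.9758
  (v2,v4,v0) [+--] → (-0.800765, 0.678, -1.91)–(-1.435, 0.678, -1.91)  len=0.6342
  (v1,v7,v3) [-++] → (0.800765, 0.678, 1.91)–(-1.435, 0.678, 1.91)  len=2.2358
  (v5,v7,v1) [-+-] → (1.435, 0.678, 1.91)–(0.800765, 0.678, 1.91)  len=0.6342
  (v6,v4,v2) [+-+] → (1.435, 0.678, -1.91)–(-0.800765, 0.678, -1.91)  len=2.2358
  (v6,v5,v4) [+--] → (1.435, 0.678, -1.06583)–(1.435, 0.678, -1.91)  len=0.8442
  (v7,v5,v6) [+-+] → (1.435, 0.678, 1.91)–(1.435, 0.678, -1.06583)  len=2.9758

Chained into 1 loop(s):
  loop 1: 8 segments, perimeter = 13.3800
Total perimeter = 13.380

loops=1 perimeter=13.380


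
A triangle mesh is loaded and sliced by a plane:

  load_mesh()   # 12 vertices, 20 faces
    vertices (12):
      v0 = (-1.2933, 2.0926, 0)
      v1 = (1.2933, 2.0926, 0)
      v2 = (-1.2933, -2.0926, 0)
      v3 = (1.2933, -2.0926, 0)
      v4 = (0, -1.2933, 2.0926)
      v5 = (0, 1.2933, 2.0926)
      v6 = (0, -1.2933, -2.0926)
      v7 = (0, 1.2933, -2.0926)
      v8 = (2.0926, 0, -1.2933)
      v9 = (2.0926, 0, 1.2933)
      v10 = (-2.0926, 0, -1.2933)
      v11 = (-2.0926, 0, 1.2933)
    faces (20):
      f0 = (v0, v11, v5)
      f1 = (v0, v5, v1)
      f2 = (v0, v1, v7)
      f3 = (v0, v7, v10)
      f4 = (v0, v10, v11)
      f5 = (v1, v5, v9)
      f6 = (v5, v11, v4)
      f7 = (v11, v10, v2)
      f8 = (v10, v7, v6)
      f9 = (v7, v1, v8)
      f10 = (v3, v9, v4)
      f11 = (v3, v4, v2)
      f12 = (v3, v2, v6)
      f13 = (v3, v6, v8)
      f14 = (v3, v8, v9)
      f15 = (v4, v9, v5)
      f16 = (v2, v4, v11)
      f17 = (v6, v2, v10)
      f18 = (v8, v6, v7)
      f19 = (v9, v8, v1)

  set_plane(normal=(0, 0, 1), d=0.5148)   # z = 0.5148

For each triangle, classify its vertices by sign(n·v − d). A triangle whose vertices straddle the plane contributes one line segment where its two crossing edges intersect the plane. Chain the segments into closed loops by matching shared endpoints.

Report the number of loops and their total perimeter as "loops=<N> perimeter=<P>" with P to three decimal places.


Straddling triangles (10 of 20):
  (v0,v11,v5) [-++] → (-1.61146, 1.25964, 0.5148)–(-0.975136, 1.89596, 0.5148)  len=0.8999
  (v0,v5,v1) [-+-] → (-0.975136, 1.89596, 0.5148)–(0.975136, 1.89596, 0.5148)  len=1.9503
  (v0,v10,v11) [--+] → (-2.0926, 0, 0.5148)–(-1.61146, 1.25964, 0.5148)  len=1.3484
  (v1,v5,v9) [-++] → (0.975136, 1.89596, 0.5148)–(1.61146, 1.25964, 0.5148)  len=0.8999
  (v11,v10,v2) [+--] → (-2.0926, 0, 0.5148)–(-1.61146, -1.25964, 0.5148)  len=1.3484
  (v3,v9,v4) [-++] → (1.61146, -1.25964, 0.5148)–(0.975136, -1.89596, 0.5148)  len=0.8999
  (v3,v4,v2) [-+-] → (0.975136, -1.89596, 0.5148)–(-0.975136, -1.89596, 0.5148)  len=1.9503
  (v3,v8,v9) [--+] → (2.0926, 0, 0.5148)–(1.61146, -1.25964, 0.5148)  len=1.3484
  (v2,v4,v11) [-++] → (-0.975136, -1.89596, 0.5148)–(-1.61146, -1.25964, 0.5148)  len=0.8999
  (v9,v8,v1) [+--] → (2.0926, 0, 0.5148)–(1.61146, 1.25964, 0.5148)  len=1.3484

Chained into 1 loop(s):
  loop 1: 10 segments, perimeter = 12.8937
Total perimeter = 12.894

loops=1 perimeter=12.894


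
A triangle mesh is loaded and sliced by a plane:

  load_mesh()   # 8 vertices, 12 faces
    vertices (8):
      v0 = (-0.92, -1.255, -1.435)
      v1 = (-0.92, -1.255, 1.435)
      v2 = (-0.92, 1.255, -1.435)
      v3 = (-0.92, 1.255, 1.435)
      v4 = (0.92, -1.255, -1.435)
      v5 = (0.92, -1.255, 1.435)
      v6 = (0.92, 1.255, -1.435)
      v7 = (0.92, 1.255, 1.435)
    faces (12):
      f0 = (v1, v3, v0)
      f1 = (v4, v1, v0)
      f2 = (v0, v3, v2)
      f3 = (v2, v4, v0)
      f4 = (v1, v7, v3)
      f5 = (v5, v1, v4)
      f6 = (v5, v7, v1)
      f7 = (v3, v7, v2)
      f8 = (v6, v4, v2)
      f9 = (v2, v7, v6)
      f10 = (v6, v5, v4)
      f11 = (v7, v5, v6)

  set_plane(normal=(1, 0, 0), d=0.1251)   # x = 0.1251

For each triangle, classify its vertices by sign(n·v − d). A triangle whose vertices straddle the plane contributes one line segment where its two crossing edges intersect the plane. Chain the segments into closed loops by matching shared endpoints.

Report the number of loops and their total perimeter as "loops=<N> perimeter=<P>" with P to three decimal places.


Straddling triangles (8 of 12):
  (v4,v1,v0) [+--] → (0.1251, -1.255, -0.195129)–(0.1251, -1.255, -1.435)  len=1.2399
  (v2,v4,v0) [-+-] → (0.1251, -0.170653, -1.435)–(0.1251, -1.255, -1.435)  len=1.0843
  (v1,v7,v3) [-+-] → (0.1251, 0.170653, 1.435)–(0.1251, 1.255, 1.435)  len=1.0843
  (v5,v1,v4) [+-+] → (0.1251, -1.255, 1.435)–(0.1251, -1.255, -0.195129)  len=1.6301
  (v5,v7,v1) [++-] → (0.1251, 0.170653, 1.435)–(0.1251, -1.255, 1.435)  len=1.4257
  (v3,v7,v2) [-+-] → (0.1251, 1.255, 1.435)–(0.1251, 1.255, 0.195129)  len=1.2399
  (v6,v4,v2) [++-] → (0.1251, -0.170653, -1.435)–(0.1251, 1.255, -1.435)  len=1.4257
  (v2,v7,v6) [-++] → (0.1251, 1.255, 0.195129)–(0.1251, 1.255, -1.435)  len=1.6301

Chained into 1 loop(s):
  loop 1: 8 segments, perimeter = 10.7600
Total perimeter = 10.760

loops=1 perimeter=10.760


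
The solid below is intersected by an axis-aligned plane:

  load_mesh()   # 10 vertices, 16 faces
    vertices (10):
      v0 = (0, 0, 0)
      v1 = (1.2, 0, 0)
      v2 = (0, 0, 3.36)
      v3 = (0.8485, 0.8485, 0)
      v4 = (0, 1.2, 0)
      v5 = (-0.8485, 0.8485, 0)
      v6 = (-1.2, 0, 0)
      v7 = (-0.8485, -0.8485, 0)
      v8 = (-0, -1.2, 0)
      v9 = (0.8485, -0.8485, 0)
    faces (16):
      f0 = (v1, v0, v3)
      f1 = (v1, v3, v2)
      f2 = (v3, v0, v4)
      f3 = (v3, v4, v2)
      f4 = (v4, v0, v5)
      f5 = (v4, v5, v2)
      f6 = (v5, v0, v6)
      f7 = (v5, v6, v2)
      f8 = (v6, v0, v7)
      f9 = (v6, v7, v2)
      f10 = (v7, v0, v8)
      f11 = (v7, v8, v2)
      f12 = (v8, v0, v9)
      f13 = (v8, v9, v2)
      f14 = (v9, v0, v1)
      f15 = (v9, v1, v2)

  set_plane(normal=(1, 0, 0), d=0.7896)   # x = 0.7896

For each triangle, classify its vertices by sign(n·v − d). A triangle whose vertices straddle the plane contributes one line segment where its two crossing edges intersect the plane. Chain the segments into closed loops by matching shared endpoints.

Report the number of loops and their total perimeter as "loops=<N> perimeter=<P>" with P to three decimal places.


Straddling triangles (8 of 16):
  (v1,v0,v3) [+-+] → (0.7896, 0, 0)–(0.7896, 0.7896, 0)  len=0.7896
  (v1,v3,v2) [++-] → (0.7896, 0.7896, 0.23324)–(0.7896, 0, 1.14912)  len=1.2093
  (v3,v0,v4) [+--] → (0.7896, 0.7896, 0)–(0.7896, 0.8729, 0)  len=0.0833
  (v3,v4,v2) [+--] → (0.7896, 0.8729, 0)–(0.7896, 0.7896, 0.23324)  len=0.2477
  (v8,v0,v9) [--+] → (0.7896, -0.7896, 0)–(0.7896, -0.8729, 0)  len=0.0833
  (v8,v9,v2) [-+-] → (0.7896, -0.8729, 0)–(0.7896, -0.7896, 0.23324)  len=0.2477
  (v9,v0,v1) [+-+] → (0.7896, -0.7896, 0)–(0.7896, 0, 0)  len=0.7896
  (v9,v1,v2) [++-] → (0.7896, 0, 1.14912)–(0.7896, -0.7896, 0.23324)  len=1.2093

Chained into 1 loop(s):
  loop 1: 8 segments, perimeter = 4.6597
Total perimeter = 4.660

loops=1 perimeter=4.660


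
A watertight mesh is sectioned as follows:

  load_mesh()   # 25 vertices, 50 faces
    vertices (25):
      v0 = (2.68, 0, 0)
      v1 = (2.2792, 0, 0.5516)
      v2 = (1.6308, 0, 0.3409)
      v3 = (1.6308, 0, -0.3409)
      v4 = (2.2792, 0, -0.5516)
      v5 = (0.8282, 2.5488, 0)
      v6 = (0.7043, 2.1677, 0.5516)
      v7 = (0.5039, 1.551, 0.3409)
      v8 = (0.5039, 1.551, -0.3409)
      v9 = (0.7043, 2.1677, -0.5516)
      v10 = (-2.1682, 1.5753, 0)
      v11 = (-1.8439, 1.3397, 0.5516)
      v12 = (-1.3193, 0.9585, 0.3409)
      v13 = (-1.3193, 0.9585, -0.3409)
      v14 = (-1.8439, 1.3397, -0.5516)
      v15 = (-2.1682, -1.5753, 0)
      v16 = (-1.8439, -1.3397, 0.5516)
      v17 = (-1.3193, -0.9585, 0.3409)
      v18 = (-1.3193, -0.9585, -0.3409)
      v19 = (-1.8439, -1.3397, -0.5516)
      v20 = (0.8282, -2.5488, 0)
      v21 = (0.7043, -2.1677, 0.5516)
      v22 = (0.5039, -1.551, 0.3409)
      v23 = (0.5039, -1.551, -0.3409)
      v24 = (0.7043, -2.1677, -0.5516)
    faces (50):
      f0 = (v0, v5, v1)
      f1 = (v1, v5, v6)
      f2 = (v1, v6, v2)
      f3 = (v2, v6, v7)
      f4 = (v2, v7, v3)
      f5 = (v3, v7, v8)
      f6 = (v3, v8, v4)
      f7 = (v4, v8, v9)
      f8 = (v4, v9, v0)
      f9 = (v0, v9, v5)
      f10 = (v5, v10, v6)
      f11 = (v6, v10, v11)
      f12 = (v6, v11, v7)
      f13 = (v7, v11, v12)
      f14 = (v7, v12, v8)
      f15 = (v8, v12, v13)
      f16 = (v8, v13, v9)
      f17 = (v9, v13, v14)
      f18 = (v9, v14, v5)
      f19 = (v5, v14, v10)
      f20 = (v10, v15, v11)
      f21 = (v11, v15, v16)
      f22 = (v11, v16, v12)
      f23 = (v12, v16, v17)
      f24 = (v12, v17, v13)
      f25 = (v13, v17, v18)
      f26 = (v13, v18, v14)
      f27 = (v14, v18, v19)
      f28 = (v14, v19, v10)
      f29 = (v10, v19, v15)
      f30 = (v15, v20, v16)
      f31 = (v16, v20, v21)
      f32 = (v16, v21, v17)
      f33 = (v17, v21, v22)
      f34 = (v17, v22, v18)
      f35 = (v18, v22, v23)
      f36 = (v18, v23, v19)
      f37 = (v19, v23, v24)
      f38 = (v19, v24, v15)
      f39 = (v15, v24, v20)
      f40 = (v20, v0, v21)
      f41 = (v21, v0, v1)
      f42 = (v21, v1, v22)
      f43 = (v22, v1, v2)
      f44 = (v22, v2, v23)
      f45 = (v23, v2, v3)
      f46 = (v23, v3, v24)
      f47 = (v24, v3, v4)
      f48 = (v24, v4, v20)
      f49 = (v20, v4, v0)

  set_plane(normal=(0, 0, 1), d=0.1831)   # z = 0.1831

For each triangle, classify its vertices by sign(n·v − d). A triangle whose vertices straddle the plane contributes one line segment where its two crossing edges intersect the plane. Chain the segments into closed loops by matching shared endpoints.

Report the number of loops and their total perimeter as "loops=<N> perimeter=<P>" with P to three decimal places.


loops=2 perimeter=24.556

Straddling triangles (20 of 50):
  (v0,v5,v1) [--+] → (1.30985, 1.70274, 0.1831)–(2.54696, 0, 0.1831)  len=2.1047
  (v1,v5,v6) [+-+] → (1.30985, 1.70274, 0.1831)–(0.787072, 2.4223, 0.1831)  len=0.8894
  (v2,v7,v3) [++-] → (0.764717, 1.19203, 0.1831)–(1.6308, 0, 0.1831)  len=1.4734
  (v3,v7,v8) [-+-] → (0.764717, 1.19203, 0.1831)–(0.5039, 1.551, 0.1831)  len=0.4437
  (v5,v10,v6) [--+] → (-1.21469, 1.77194, 0.1831)–(0.787072, 2.4223, 0.1831)  len=2.1048
  (v6,v10,v11) [+-+] → (-1.21469, 1.77194, 0.1831)–(-2.06055, 1.49709, 0.1831)  len=0.8894
  (v7,v12,v8) [++-] → (-0.897327, 1.09563, 0.1831)–(0.5039, 1.551, 0.1831)  len=1.4734
  (v8,v12,v13) [-+-] → (-0.897327, 1.09563, 0.1831)–(-1.3193, 0.9585, 0.1831)  len=0.4437
  (v10,v15,v11) [--+] → (-2.06055, -0.607685, 0.1831)–(-2.06055, 1.49709, 0.1831)  len=2.1048
  (v11,v15,v16) [+-+] → (-2.06055, -0.607685, 0.1831)–(-2.06055, -1.49709, 0.1831)  len=0.8894
  (v12,v17,v13) [++-] → (-1.3193, -0.514818, 0.1831)–(-1.3193, 0.9585, 0.1831)  len=1.4733
  (v13,v17,v18) [-+-] → (-1.3193, -0.514818, 0.1831)–(-1.3193, -0.9585, 0.1831)  len=0.4437
  (v15,v20,v16) [--+] → (-0.0587861, -2.14745, 0.1831)–(-2.06055, -1.49709, 0.1831)  len=2.1048
  (v16,v20,v21) [+-+] → (-0.0587861, -2.14745, 0.1831)–(0.787072, -2.4223, 0.1831)  len=0.8894
  (v17,v22,v18) [++-] → (0.0819273, -1.41387, 0.1831)–(-1.3193, -0.9585, 0.1831)  len=1.4734
  (v18,v22,v23) [-+-] → (0.0819273, -1.41387, 0.1831)–(0.5039, -1.551, 0.1831)  len=0.4437
  (v20,v0,v21) [--+] → (2.02418, -0.719554, 0.1831)–(0.787072, -2.4223, 0.1831)  len=2.1047
  (v21,v0,v1) [+-+] → (2.02418, -0.719554, 0.1831)–(2.54696, 0, 0.1831)  len=0.8894
  (v22,v2,v23) [++-] → (1.36998, -0.358973, 0.1831)–(0.5039, -1.551, 0.1831)  len=1.4734
  (v23,v2,v3) [-+-] → (1.36998, -0.358973, 0.1831)–(1.6308, 0, 0.1831)  len=0.4437

Chained into 2 loop(s):
  loop 1: 10 segments, perimeter = 14.9707
  loop 2: 10 segments, perimeter = 9.5854
Total perimeter = 24.556


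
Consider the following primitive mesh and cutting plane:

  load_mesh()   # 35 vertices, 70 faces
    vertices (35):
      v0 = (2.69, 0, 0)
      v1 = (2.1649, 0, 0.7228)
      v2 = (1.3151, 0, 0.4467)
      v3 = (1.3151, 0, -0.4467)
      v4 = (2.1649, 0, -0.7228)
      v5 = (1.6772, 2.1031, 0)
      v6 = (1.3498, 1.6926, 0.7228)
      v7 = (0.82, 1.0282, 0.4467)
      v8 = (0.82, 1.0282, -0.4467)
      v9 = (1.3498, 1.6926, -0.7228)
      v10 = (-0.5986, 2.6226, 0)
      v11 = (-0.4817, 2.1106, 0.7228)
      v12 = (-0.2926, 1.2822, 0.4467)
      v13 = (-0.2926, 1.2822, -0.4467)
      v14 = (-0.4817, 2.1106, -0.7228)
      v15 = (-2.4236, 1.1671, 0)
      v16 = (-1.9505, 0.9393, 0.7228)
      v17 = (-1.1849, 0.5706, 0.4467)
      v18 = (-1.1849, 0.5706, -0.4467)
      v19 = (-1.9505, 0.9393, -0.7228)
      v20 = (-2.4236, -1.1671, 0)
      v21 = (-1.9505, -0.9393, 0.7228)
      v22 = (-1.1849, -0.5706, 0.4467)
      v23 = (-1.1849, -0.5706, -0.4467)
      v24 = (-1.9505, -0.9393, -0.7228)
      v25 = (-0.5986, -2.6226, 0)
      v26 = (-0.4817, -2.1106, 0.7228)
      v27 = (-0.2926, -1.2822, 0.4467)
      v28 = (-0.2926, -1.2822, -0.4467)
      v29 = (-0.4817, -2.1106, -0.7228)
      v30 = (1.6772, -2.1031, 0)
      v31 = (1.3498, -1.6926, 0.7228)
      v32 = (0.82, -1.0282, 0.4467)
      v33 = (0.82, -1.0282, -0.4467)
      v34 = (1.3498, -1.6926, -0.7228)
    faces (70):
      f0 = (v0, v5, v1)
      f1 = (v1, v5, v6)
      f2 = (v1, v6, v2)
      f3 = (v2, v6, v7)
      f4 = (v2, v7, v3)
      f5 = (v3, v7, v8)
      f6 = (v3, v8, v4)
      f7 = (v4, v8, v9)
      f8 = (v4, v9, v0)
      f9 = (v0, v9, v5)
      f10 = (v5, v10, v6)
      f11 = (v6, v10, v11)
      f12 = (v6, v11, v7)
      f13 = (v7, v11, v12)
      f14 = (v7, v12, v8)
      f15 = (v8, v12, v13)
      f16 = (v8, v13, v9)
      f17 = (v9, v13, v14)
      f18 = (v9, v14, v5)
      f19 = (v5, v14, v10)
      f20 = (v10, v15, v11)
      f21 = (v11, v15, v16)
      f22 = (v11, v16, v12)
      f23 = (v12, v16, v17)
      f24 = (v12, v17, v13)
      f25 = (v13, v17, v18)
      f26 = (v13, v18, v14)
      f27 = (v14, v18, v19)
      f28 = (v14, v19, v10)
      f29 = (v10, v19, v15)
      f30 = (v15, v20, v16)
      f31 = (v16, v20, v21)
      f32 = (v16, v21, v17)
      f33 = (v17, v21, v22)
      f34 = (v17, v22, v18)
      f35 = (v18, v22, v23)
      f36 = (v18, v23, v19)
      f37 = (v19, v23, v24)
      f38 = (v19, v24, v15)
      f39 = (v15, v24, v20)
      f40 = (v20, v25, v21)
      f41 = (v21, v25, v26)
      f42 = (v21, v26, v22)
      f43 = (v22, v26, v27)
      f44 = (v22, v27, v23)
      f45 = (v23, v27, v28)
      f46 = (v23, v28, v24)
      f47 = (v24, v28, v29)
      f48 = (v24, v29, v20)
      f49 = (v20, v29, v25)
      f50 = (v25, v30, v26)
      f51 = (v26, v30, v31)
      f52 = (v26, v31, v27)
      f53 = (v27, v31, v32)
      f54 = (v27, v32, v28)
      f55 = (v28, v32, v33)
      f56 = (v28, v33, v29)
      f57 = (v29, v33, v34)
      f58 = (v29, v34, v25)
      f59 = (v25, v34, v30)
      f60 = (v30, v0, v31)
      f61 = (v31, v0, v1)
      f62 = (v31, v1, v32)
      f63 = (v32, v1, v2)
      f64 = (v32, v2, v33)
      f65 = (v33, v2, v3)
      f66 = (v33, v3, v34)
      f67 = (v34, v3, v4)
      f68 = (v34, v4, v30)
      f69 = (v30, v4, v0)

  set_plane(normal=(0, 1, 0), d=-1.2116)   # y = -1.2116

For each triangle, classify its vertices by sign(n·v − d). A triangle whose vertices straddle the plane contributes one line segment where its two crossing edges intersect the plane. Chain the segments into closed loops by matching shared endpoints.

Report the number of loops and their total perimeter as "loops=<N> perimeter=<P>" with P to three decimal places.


Straddling triangles (22 of 70):
  (v20,v25,v21) [+-+] → (-2.3678, -1.2116, 0)–(-1.73181, -1.2116, 0.605876)  len=0.8784
  (v21,v25,v26) [+--] → (-1.73181, -1.2116, 0.605876)–(-1.60904, -1.2116, 0.7228)  len=0.1695
  (v21,v26,v22) [+-+] → (-1.60904, -1.2116, 0.7228)–(-0.892204, -1.2116, 0.561622)  len=0.7347
  (v22,v26,v27) [+--] → (-0.892204, -1.2116, 0.561622)–(-0.381128, -1.2116, 0.4467)  len=0.5238
  (v22,v27,v23) [+-+] → (-0.381128, -1.2116, 0.4467)–(-0.381128, -1.2116, 0.358063)  len=0.0886
  (v23,v27,v28) [+--] → (-0.381128, -1.2116, 0.358063)–(-0.381128, -1.2116, -0.4467)  len=0.8048
  (v23,v28,v24) [+-+] → (-0.381128, -1.2116, -0.4467)–(-0.633947, -1.2116, -0.503546)  len=0.2591
  (v24,v28,v29) [+--] → (-0.633947, -1.2116, -0.503546)–(-1.60904, -1.2116, -0.7228)  len=0.9994
  (v24,v29,v20) [+-+] → (-1.60904, -1.2116, -0.7228)–(-2.33201, -1.2116, -0.0340907)  len=0.9985
  (v20,v29,v25) [+--] → (-2.33201, -1.2116, -0.0340907)–(-2.3678, -1.2116, 0)  len=0.0494
  (v27,v31,v32) [--+] → (0.966245, -1.2116, 0.522914)–(0.0166502, -1.2116, 0.4467)  len=0.9526
  (v27,v32,v28) [-+-] → (0.0166502, -1.2116, 0.4467)–(0.0166502, -1.2116, -0.198377)  len=0.6451
  (v28,v32,v33) [-++] → (0.0166502, -1.2116, -0.198377)–(0.0166502, -1.2116, -0.4467)  len=0.2483
  (v28,v33,v29) [-+-] → (0.0166502, -1.2116, -0.4467)–(0.599442, -1.2116, -0.493482)  len=0.5847
  (v29,v33,v34) [-+-] → (0.599442, -1.2116, -0.493482)–(0.966245, -1.2116, -0.522914)  len=0.3680
  (v30,v0,v31) [-+-] → (2.10652, -1.2116, 0)–(1.73066, -1.2116, 0.517396)  len=0.6395
  (v31,v0,v1) [-++] → (1.73066, -1.2116, 0.517396)–(1.58143, -1.2116, 0.7228)  len=0.2539
  (v31,v1,v32) [-++] → (1.58143, -1.2116, 0.7228)–(0.966245, -1.2116, 0.522914)  len=0.6468
  (v33,v3,v34) [++-] → (1.33994, -1.2116, -0.644338)–(0.966245, -1.2116, -0.522914)  len=0.3929
  (v34,v3,v4) [-++] → (1.33994, -1.2116, -0.644338)–(1.58143, -1.2116, -0.7228)  len=0.2539
  (v34,v4,v30) [-+-] → (1.58143, -1.2116, -0.7228)–(1.88394, -1.2116, -0.306394)  len=0.5147
  (v30,v4,v0) [-++] → (1.88394, -1.2116, -0.306394)–(2.10652, -1.2116, 0)  len=0.3787

Chained into 2 loop(s):
  loop 1: 10 segments, perimeter = 5.5064
  loop 2: 12 segments, perimeter = 5.8792
Total perimeter = 11.386

loops=2 perimeter=11.386
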